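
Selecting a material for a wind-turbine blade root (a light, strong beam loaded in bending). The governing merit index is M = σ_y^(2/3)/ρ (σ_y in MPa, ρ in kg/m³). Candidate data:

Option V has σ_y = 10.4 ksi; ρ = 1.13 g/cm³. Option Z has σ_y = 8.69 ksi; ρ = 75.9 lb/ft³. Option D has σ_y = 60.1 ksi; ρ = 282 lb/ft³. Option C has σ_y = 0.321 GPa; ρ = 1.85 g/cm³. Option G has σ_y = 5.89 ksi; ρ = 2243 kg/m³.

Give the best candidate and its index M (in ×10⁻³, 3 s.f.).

Convert each candidate to consistent units, then evaluate M:
  option V: σ_y = 71.71 MPa, ρ = 1130 kg/m³
  option Z: σ_y = 59.92 MPa, ρ = 1216 kg/m³
  option D: σ_y = 414.4 MPa, ρ = 4517 kg/m³
  option C: σ_y = 321.0 MPa, ρ = 1850 kg/m³
  option G: σ_y = 40.61 MPa, ρ = 2243 kg/m³
  option C: M = 25.3×10⁻³
  option V: M = 15.3×10⁻³
  option Z: M = 12.6×10⁻³
  option D: M = 12.3×10⁻³
  option G: M = 5.27×10⁻³
Highest index: option C.

option C, M = 25.3×10⁻³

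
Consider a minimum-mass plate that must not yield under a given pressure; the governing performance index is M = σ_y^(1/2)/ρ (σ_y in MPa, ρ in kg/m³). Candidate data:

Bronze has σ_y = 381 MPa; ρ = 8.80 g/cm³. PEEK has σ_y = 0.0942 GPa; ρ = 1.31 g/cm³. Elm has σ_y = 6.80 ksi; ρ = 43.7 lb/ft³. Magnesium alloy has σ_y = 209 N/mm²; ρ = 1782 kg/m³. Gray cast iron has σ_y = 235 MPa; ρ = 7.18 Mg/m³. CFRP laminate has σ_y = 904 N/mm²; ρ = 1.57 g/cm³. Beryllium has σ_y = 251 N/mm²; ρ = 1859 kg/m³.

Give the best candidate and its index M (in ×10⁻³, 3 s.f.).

Normalizing units and computing the index:
  bronze: σ_y = 381.0 MPa, ρ = 8800 kg/m³
  PEEK: σ_y = 94.20 MPa, ρ = 1310 kg/m³
  elm: σ_y = 46.88 MPa, ρ = 700.0 kg/m³
  magnesium alloy: σ_y = 209.0 MPa, ρ = 1782 kg/m³
  gray cast iron: σ_y = 235.0 MPa, ρ = 7180 kg/m³
  CFRP laminate: σ_y = 904.0 MPa, ρ = 1570 kg/m³
  beryllium: σ_y = 251.0 MPa, ρ = 1859 kg/m³
  CFRP laminate: M = 19.2×10⁻³
  elm: M = 9.78×10⁻³
  beryllium: M = 8.52×10⁻³
  magnesium alloy: M = 8.11×10⁻³
  PEEK: M = 7.41×10⁻³
  bronze: M = 2.22×10⁻³
  gray cast iron: M = 2.14×10⁻³
The maximum is for CFRP laminate.

CFRP laminate, M = 19.2×10⁻³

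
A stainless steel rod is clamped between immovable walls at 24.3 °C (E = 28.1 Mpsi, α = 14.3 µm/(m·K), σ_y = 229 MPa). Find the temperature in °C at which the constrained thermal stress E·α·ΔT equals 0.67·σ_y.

E = 28.1 Mpsi = 193.7 GPa.
E·α·ΔT = 153.4 MPa ⇒ ΔT = 153.4 / (193.7×10³ × 14.3×10⁻⁶) = 55.38 K.
T = 24.3 + 55.38 = 79.68 °C.

79.7 °C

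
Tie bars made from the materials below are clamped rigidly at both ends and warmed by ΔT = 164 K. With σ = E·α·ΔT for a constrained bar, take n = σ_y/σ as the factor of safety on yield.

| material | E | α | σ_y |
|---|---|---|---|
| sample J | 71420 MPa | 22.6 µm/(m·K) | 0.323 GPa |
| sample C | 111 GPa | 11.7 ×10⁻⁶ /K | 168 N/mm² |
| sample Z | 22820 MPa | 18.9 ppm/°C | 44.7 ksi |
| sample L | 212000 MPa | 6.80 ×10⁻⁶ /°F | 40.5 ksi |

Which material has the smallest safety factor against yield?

In consistent units (E in GPa, α in ×10⁻⁶/K, σ_y in MPa):
  sample J: E = 71.42, α = 22.6, σ_y = 323.0 → σ = 265 MPa, n = 1.22
  sample C: E = 111.0, α = 11.7, σ_y = 168.0 → σ = 213 MPa, n = 0.789
  sample Z: E = 22.82, α = 18.9, σ_y = 308.2 → σ = 70.7 MPa, n = 4.36
  sample L: E = 212.0, α = 12.2, σ_y = 279.2 → σ = 426 MPa, n = 0.656
Sample L has the lowest safety factor, n = 0.656.

sample L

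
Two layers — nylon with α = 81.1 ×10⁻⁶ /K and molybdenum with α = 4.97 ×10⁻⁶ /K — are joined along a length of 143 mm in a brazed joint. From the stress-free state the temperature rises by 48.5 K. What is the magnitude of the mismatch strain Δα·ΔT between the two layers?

3.69×10⁻³

Δα = |81.1 − 4.97|×10⁻⁶/K = 76.1×10⁻⁶/K.
Mismatch strain = Δα·ΔT = 76.1×10⁻⁶ × 48.5 = 3.69×10⁻³.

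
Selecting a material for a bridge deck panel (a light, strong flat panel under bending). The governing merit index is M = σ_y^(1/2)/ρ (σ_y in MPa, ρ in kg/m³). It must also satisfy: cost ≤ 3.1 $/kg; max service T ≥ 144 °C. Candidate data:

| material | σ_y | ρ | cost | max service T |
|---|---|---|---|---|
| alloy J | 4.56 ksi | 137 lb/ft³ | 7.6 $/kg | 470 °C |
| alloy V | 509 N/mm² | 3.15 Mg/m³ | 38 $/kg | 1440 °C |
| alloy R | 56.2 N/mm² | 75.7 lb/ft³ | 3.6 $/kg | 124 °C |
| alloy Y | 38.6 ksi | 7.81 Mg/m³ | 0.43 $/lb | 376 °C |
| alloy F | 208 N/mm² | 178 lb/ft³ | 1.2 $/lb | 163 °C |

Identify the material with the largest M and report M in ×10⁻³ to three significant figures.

alloy F, M = 5.06×10⁻³

Screen on constraints: cost ≤ 3.1 $/kg; max service T ≥ 144 °C. Survivors: alloy Y, alloy F.
Putting every candidate on a common basis:
  alloy Y: σ_y = 266.1 MPa, ρ = 7810 kg/m³
  alloy F: σ_y = 208.0 MPa, ρ = 2851 kg/m³
  alloy F: M = 5.06×10⁻³
  alloy Y: M = 2.09×10⁻³
Alloy F ranks first.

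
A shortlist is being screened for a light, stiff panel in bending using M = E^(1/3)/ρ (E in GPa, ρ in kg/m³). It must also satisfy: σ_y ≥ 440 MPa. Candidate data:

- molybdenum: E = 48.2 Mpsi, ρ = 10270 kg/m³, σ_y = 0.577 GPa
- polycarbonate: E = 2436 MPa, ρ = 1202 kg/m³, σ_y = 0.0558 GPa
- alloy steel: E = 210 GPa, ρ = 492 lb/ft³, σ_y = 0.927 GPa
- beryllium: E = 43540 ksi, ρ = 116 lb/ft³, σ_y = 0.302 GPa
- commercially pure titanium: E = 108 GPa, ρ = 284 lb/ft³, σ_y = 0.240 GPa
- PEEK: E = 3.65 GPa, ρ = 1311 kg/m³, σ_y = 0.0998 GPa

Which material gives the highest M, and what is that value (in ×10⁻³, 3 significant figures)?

Screen on constraints: σ_y ≥ 440 MPa. Survivors: molybdenum, alloy steel.
In SI units:
  molybdenum: E = 332.3 GPa, ρ = 10270 kg/m³
  alloy steel: E = 210.0 GPa, ρ = 7881 kg/m³
  alloy steel: M = 0.754×10⁻³
  molybdenum: M = 0.674×10⁻³
Alloy steel ranks first.

alloy steel, M = 0.754×10⁻³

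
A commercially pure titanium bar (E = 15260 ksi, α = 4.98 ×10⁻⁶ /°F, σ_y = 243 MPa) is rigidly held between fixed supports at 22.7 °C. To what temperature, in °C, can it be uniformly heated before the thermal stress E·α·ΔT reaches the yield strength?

280 °C

E = 15260 ksi = 105.2 GPa.
α = 4.98×10⁻⁶/°F × 9/5 = 8.96×10⁻⁶/K.
E·α·ΔT = 243.0 MPa ⇒ ΔT = 243.0 / (105.2×10³ × 8.96×10⁻⁶) = 257.7 K.
T = 22.7 + 257.7 = 280.4 °C.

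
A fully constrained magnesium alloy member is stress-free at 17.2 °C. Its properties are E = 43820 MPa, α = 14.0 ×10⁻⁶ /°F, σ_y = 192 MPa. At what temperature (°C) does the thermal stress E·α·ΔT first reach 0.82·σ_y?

E = 43820 MPa = 43.82 GPa.
α = 14.0×10⁻⁶/°F × 9/5 = 25.2×10⁻⁶/K.
E·α·ΔT = 157.4 MPa ⇒ ΔT = 157.4 / (43.82×10³ × 25.2×10⁻⁶) = 142.6 K.
T = 17.2 + 142.6 = 159.8 °C.

160 °C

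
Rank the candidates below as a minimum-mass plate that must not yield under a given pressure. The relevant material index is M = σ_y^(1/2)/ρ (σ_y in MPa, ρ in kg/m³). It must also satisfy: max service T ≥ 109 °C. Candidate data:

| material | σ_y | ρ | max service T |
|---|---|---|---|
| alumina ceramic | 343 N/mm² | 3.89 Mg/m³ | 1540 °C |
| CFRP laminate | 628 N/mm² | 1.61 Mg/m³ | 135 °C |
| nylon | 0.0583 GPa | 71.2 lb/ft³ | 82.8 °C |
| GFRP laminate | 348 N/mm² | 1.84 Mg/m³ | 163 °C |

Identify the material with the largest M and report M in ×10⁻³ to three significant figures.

Screen on constraints: max service T ≥ 109 °C. Survivors: alumina ceramic, CFRP laminate, GFRP laminate.
Putting every candidate on a common basis:
  alumina ceramic: σ_y = 343.0 MPa, ρ = 3890 kg/m³
  CFRP laminate: σ_y = 628.0 MPa, ρ = 1610 kg/m³
  GFRP laminate: σ_y = 348.0 MPa, ρ = 1840 kg/m³
  CFRP laminate: M = 15.6×10⁻³
  GFRP laminate: M = 10.1×10⁻³
  alumina ceramic: M = 4.76×10⁻³
CFRP laminate has the largest M.

CFRP laminate, M = 15.6×10⁻³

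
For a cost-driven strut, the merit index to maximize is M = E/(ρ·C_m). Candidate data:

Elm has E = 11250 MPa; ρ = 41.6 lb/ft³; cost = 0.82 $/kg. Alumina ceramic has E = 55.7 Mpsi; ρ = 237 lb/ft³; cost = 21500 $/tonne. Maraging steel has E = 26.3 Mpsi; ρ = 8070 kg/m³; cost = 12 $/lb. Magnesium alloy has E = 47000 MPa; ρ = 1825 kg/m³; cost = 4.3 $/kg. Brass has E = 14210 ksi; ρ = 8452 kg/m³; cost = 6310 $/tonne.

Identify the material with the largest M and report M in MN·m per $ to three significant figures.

Putting every candidate on a common basis:
  elm: E = 11.25 GPa, ρ = 666.4 kg/m³, cost = 0.8200 $/kg
  alumina ceramic: E = 384.0 GPa, ρ = 3796 kg/m³, cost = 21.50 $/kg
  maraging steel: E = 181.3 GPa, ρ = 8070 kg/m³, cost = 26.46 $/kg
  magnesium alloy: E = 47.00 GPa, ρ = 1825 kg/m³, cost = 4.300 $/kg
  brass: E = 97.97 GPa, ρ = 8452 kg/m³, cost = 6.310 $/kg
  elm: M = 20.6 MN·m per $
  magnesium alloy: M = 5.99 MN·m per $
  alumina ceramic: M = 4.71 MN·m per $
  brass: M = 1.84 MN·m per $
  maraging steel: M = 0.849 MN·m per $
The maximum is for elm.

elm, M = 20.6 MN·m per $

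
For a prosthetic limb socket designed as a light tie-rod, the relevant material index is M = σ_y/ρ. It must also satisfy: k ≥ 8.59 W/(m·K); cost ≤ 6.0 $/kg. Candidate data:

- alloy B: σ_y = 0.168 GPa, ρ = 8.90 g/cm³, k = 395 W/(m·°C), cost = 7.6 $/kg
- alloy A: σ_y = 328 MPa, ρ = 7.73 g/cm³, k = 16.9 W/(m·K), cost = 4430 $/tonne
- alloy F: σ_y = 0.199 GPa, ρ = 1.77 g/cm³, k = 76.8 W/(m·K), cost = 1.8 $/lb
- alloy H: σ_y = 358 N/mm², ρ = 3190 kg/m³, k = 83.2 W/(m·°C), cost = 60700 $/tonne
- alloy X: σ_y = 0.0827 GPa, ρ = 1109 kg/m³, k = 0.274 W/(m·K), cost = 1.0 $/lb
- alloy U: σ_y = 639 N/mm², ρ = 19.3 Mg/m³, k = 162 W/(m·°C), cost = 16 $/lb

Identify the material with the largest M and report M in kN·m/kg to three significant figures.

Screen on constraints: k ≥ 8.59 W/(m·K); cost ≤ 6.0 $/kg. Survivors: alloy A, alloy F.
Normalizing units and computing the index:
  alloy A: σ_y = 328.0 MPa, ρ = 7730 kg/m³
  alloy F: σ_y = 199.0 MPa, ρ = 1770 kg/m³
  alloy F: M = 112 kN·m/kg
  alloy A: M = 42.4 kN·m/kg
Highest index: alloy F.

alloy F, M = 112 kN·m/kg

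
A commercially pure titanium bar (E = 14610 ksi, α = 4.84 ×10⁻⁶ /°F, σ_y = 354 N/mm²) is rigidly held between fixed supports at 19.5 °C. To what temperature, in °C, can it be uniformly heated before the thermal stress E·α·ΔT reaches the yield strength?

423 °C

E = 14610 ksi = 100.7 GPa.
α = 4.84×10⁻⁶/°F × 9/5 = 8.71×10⁻⁶/K.
σ_y = 354 N/mm² = 354.0 MPa.
E·α·ΔT = 354.0 MPa ⇒ ΔT = 354.0 / (100.7×10³ × 8.71×10⁻⁶) = 403.4 K.
T = 19.5 + 403.4 = 422.9 °C.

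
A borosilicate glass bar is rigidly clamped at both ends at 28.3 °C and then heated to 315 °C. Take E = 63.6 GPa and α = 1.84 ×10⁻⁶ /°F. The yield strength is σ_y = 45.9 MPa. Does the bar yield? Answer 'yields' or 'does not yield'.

α = 1.84×10⁻⁶/°F × 9/5 = 3.31×10⁻⁶/K.
ΔT = 286.7 K. Constrained thermal stress σ = E·α·ΔT = 63.60×10³ MPa × 3.31×10⁻⁶ × 286.7 = 60.4 MPa (compressive).
Compare to σ_y = 45.9 MPa: σ ≥ σ_y, so it yields.

yields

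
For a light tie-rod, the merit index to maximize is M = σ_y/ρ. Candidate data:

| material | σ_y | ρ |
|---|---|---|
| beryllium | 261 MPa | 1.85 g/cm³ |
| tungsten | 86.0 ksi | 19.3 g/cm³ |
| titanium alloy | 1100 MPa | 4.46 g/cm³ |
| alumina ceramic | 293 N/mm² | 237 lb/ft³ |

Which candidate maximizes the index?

Normalizing units and computing the index:
  beryllium: σ_y = 261.0 MPa, ρ = 1850 kg/m³
  tungsten: σ_y = 592.9 MPa, ρ = 19300 kg/m³
  titanium alloy: σ_y = 1100 MPa, ρ = 4460 kg/m³
  alumina ceramic: σ_y = 293.0 MPa, ρ = 3796 kg/m³
  titanium alloy: M = 247 kN·m/kg
  beryllium: M = 141 kN·m/kg
  alumina ceramic: M = 77.2 kN·m/kg
  tungsten: M = 30.7 kN·m/kg
Highest index: titanium alloy.

titanium alloy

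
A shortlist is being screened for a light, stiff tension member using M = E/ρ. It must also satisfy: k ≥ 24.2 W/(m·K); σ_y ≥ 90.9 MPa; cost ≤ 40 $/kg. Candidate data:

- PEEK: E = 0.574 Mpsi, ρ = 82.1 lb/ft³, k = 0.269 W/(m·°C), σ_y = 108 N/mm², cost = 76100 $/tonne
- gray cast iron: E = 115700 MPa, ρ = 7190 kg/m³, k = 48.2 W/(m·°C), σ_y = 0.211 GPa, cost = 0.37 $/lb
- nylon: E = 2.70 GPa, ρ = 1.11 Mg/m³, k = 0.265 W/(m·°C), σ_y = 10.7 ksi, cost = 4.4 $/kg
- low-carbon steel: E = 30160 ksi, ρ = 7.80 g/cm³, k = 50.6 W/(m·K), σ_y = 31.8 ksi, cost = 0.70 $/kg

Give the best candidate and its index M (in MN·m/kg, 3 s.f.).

low-carbon steel, M = 26.7 MN·m/kg

Screen on constraints: k ≥ 24.2 W/(m·K); σ_y ≥ 90.9 MPa; cost ≤ 40 $/kg. Survivors: gray cast iron, low-carbon steel.
Convert each candidate to consistent units, then evaluate M:
  gray cast iron: E = 115.7 GPa, ρ = 7190 kg/m³
  low-carbon steel: E = 207.9 GPa, ρ = 7800 kg/m³
  low-carbon steel: M = 26.7 MN·m/kg
  gray cast iron: M = 16.1 MN·m/kg
Low-carbon steel has the largest M.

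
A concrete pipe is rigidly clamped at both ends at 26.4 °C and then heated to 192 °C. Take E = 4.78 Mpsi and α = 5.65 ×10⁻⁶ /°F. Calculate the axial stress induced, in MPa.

55.5 MPa

E = 4.78 Mpsi = 32.96 GPa.
α = 5.65×10⁻⁶/°F × 9/5 = 10.2×10⁻⁶/K.
ΔT = 165.6 K. Constrained thermal stress σ = E·α·ΔT = 32.96×10³ MPa × 10.2×10⁻⁶ × 165.6 = 55.5 MPa (compressive).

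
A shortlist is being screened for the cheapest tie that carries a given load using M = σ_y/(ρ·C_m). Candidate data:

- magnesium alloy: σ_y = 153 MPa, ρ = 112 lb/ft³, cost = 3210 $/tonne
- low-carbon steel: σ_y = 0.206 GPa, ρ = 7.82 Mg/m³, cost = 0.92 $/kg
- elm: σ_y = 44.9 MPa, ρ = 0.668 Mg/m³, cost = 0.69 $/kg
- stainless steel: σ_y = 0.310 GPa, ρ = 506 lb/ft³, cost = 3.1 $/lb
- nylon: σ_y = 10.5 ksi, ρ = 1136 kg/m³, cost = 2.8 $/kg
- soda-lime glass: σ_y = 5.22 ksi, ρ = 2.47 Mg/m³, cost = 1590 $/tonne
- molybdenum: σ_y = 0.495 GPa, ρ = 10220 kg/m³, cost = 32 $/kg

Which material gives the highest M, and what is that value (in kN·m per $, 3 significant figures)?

Convert each candidate to consistent units, then evaluate M:
  magnesium alloy: σ_y = 153.0 MPa, ρ = 1794 kg/m³, cost = 3.210 $/kg
  low-carbon steel: σ_y = 206.0 MPa, ρ = 7820 kg/m³, cost = 0.9200 $/kg
  elm: σ_y = 44.90 MPa, ρ = 668.0 kg/m³, cost = 0.6900 $/kg
  stainless steel: σ_y = 310.0 MPa, ρ = 8105 kg/m³, cost = 6.834 $/kg
  nylon: σ_y = 72.39 MPa, ρ = 1136 kg/m³, cost = 2.800 $/kg
  soda-lime glass: σ_y = 35.99 MPa, ρ = 2470 kg/m³, cost = 1.590 $/kg
  molybdenum: σ_y = 495.0 MPa, ρ = 10220 kg/m³, cost = 32.00 $/kg
  elm: M = 97.4 kN·m per $
  low-carbon steel: M = 28.6 kN·m per $
  magnesium alloy: M = 26.6 kN·m per $
  nylon: M = 22.8 kN·m per $
  soda-lime glass: M = 9.16 kN·m per $
  stainless steel: M = 5.60 kN·m per $
  molybdenum: M = 1.51 kN·m per $
Highest index: elm.

elm, M = 97.4 kN·m per $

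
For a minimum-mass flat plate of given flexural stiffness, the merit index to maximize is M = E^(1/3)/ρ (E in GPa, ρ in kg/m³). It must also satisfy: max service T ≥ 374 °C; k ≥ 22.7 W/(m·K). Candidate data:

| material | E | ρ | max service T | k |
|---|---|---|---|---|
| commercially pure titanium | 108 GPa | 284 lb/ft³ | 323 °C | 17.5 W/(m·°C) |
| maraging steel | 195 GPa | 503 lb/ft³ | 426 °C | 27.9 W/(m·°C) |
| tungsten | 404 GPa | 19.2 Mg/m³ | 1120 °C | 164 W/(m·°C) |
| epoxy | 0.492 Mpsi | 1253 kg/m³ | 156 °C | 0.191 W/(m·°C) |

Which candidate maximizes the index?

Screen on constraints: max service T ≥ 374 °C; k ≥ 22.7 W/(m·K). Survivors: maraging steel, tungsten.
Putting every candidate on a common basis:
  maraging steel: E = 195.0 GPa, ρ = 8057 kg/m³
  tungsten: E = 404.0 GPa, ρ = 19200 kg/m³
  maraging steel: M = 0.720×10⁻³
  tungsten: M = 0.385×10⁻³
The maximum is for maraging steel.

maraging steel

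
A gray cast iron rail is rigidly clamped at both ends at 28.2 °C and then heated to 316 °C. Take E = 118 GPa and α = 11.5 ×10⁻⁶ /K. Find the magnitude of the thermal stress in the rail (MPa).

ΔT = 287.8 K. Constrained thermal stress σ = E·α·ΔT = 118.0×10³ MPa × 11.5×10⁻⁶ × 287.8 = 391 MPa (compressive).

391 MPa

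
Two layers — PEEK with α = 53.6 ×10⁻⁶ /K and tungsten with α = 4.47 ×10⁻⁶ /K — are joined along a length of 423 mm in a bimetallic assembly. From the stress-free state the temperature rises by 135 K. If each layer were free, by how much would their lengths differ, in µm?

Δα = |53.6 − 4.47|×10⁻⁶/K = 49.1×10⁻⁶/K.
ΔL_mismatch = Δα·L·ΔT = 49.1×10⁻⁶ × 423.0 mm × 135.0 K = 2810 µm.

2810 µm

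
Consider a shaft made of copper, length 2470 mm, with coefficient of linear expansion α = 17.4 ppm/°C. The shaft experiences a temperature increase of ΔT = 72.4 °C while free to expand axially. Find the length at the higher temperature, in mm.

2473.1 mm

ΔL = α·L₀·ΔT = 17.4×10⁻⁶ × 2470 mm × 72.40 K = 3.11 mm.
L = L₀ + ΔL = 2470 + 3.11 = 2473.1 mm.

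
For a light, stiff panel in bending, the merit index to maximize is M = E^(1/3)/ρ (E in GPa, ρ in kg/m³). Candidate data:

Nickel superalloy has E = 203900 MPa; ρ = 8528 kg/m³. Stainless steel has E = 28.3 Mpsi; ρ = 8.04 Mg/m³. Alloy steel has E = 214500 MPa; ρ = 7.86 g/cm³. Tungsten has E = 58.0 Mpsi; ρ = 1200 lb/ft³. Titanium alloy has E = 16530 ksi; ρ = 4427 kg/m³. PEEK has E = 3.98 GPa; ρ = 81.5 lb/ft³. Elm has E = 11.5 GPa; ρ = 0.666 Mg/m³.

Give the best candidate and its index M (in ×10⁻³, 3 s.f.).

Putting every candidate on a common basis:
  nickel superalloy: E = 203.9 GPa, ρ = 8528 kg/m³
  stainless steel: E = 195.1 GPa, ρ = 8040 kg/m³
  alloy steel: E = 214.5 GPa, ρ = 7860 kg/m³
  tungsten: E = 399.9 GPa, ρ = 19220 kg/m³
  titanium alloy: E = 114.0 GPa, ρ = 4427 kg/m³
  PEEK: E = 3.980 GPa, ρ = 1306 kg/m³
  elm: E = 11.50 GPa, ρ = 666.0 kg/m³
  elm: M = 3.39×10⁻³
  PEEK: M = 1.21×10⁻³
  titanium alloy: M = 1.10×10⁻³
  alloy steel: M = 0.762×10⁻³
  stainless steel: M = 0.721×10⁻³
  nickel superalloy: M = 0.690×10⁻³
  tungsten: M = 0.383×10⁻³
The maximum is for elm.

elm, M = 3.39×10⁻³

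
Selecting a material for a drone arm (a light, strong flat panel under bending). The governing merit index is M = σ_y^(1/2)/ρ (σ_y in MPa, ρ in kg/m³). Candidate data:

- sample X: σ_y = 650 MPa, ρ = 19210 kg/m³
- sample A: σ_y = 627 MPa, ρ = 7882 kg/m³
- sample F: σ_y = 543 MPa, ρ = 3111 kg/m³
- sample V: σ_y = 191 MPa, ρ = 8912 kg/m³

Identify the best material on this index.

sample F

Evaluate M for each candidate:
  sample F: M = 7.49×10⁻³
  sample A: M = 3.18×10⁻³
  sample V: M = 1.55×10⁻³
  sample X: M = 1.33×10⁻³
Sample F ranks first.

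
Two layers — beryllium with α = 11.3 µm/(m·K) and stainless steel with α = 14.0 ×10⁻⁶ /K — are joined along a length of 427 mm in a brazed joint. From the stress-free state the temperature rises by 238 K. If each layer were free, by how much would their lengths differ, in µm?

Δα = |11.3 − 14.0|×10⁻⁶/K = 2.70×10⁻⁶/K.
ΔL_mismatch = Δα·L·ΔT = 2.70×10⁻⁶ × 427.0 mm × 238.0 K = 274 µm.

274 µm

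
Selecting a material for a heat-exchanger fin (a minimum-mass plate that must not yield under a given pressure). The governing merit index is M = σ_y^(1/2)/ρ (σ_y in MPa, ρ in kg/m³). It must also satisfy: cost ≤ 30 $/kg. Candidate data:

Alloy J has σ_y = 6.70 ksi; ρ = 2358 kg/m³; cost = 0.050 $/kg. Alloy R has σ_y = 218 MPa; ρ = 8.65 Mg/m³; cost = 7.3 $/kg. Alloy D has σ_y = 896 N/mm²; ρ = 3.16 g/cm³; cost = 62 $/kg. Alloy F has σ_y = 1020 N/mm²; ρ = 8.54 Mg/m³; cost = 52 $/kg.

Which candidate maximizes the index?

Screen on constraints: cost ≤ 30 $/kg. Survivors: alloy J, alloy R.
After converting to SI:
  alloy J: σ_y = 46.19 MPa, ρ = 2358 kg/m³
  alloy R: σ_y = 218.0 MPa, ρ = 8650 kg/m³
  alloy J: M = 2.88×10⁻³
  alloy R: M = 1.71×10⁻³
Highest index: alloy J.

alloy J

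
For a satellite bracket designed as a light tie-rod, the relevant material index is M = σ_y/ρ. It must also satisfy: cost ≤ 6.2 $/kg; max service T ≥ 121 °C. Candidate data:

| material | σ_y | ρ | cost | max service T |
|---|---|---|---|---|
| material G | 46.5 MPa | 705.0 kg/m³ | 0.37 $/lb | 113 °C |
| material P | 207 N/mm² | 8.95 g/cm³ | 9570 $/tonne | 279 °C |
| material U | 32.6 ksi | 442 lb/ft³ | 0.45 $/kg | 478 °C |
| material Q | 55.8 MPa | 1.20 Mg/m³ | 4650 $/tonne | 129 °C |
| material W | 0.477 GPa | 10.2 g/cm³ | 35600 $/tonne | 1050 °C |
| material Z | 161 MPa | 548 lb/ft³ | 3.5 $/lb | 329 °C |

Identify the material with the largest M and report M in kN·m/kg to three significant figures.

Screen on constraints: cost ≤ 6.2 $/kg; max service T ≥ 121 °C. Survivors: material U, material Q.
Convert each candidate to consistent units, then evaluate M:
  material U: σ_y = 224.8 MPa, ρ = 7080 kg/m³
  material Q: σ_y = 55.80 MPa, ρ = 1200 kg/m³
  material Q: M = 46.5 kN·m/kg
  material U: M = 31.7 kN·m/kg
The maximum is for material Q.

material Q, M = 46.5 kN·m/kg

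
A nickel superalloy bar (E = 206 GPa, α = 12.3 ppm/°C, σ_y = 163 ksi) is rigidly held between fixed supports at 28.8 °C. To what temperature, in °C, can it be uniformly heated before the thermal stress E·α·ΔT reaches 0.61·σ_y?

σ_y = 163 ksi = 1124 MPa.
E·α·ΔT = 685.5 MPa ⇒ ΔT = 685.5 / (206.0×10³ × 12.3×10⁻⁶) = 270.6 K.
T = 28.8 + 270.6 = 299.4 °C.

299 °C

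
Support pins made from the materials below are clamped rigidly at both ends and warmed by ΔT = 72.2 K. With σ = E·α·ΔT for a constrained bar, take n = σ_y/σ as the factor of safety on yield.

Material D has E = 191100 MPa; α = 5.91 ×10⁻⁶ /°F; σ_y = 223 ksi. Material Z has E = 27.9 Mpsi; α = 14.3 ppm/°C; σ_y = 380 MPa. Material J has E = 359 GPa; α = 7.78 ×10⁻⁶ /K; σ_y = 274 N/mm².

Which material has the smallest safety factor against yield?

In consistent units (E in GPa, α in ×10⁻⁶/K, σ_y in MPa):
  material D: E = 191.1, α = 10.6, σ_y = 1538 → σ = 147 MPa, n = 10.5
  material Z: E = 192.4, α = 14.3, σ_y = 380.0 → σ = 199 MPa, n = 1.91
  material J: E = 359.0, α = 7.78, σ_y = 274.0 → σ = 202 MPa, n = 1.36
The minimum is material J at n = 1.36.

material J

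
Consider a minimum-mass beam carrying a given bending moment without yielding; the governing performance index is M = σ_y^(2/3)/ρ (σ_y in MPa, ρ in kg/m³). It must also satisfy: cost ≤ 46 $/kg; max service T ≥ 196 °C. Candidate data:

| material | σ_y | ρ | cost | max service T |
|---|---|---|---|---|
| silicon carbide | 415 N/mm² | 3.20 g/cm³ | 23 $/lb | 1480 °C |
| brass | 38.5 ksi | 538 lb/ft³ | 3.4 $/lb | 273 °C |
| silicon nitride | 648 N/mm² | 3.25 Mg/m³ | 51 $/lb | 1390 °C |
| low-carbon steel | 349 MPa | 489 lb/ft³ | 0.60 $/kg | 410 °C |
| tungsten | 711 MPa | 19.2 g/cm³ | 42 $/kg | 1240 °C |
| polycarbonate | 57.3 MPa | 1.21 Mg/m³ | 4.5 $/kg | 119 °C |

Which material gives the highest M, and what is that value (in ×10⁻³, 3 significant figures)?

Screen on constraints: cost ≤ 46 $/kg; max service T ≥ 196 °C. Survivors: brass, low-carbon steel, tungsten.
Normalizing units and computing the index:
  brass: σ_y = 265.4 MPa, ρ = 8618 kg/m³
  low-carbon steel: σ_y = 349.0 MPa, ρ = 7833 kg/m³
  tungsten: σ_y = 711.0 MPa, ρ = 19200 kg/m³
  low-carbon steel: M = 6.33×10⁻³
  brass: M = 4.79×10⁻³
  tungsten: M = 4.15×10⁻³
Low-carbon steel ranks first.

low-carbon steel, M = 6.33×10⁻³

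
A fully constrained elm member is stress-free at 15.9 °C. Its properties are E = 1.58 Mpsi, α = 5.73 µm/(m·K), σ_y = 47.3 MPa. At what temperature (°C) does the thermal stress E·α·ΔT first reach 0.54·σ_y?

E = 1.58 Mpsi = 10.89 GPa.
E·α·ΔT = 25.54 MPa ⇒ ΔT = 25.54 / (10.89×10³ × 5.73×10⁻⁶) = 409.2 K.
T = 15.9 + 409.2 = 425.1 °C.

425 °C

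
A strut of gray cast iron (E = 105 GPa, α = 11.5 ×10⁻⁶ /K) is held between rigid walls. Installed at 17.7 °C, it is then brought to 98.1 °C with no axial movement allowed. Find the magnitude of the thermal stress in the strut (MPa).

ΔT = 80.40 K. Constrained thermal stress σ = E·α·ΔT = 105.0×10³ MPa × 11.5×10⁻⁶ × 80.40 = 97.1 MPa (compressive).

97.1 MPa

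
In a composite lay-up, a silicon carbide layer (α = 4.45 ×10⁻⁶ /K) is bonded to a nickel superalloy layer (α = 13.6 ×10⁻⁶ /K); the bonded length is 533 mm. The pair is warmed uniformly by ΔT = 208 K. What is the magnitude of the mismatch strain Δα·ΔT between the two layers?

1.90×10⁻³

Δα = |4.45 − 13.6|×10⁻⁶/K = 9.15×10⁻⁶/K.
Mismatch strain = Δα·ΔT = 9.15×10⁻⁶ × 208.0 = 1.90×10⁻³.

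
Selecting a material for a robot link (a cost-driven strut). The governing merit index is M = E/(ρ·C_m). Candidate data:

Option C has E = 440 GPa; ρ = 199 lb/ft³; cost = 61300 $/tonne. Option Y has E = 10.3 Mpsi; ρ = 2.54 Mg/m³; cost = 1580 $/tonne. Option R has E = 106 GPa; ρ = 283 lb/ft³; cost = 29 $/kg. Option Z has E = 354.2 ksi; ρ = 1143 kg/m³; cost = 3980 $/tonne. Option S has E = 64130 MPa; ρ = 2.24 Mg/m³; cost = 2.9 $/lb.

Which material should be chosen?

Putting every candidate on a common basis:
  option C: E = 440.0 GPa, ρ = 3188 kg/m³, cost = 61.30 $/kg
  option Y: E = 71.02 GPa, ρ = 2540 kg/m³, cost = 1.580 $/kg
  option R: E = 106.0 GPa, ρ = 4533 kg/m³, cost = 29.00 $/kg
  option Z: E = 2.442 GPa, ρ = 1143 kg/m³, cost = 3.980 $/kg
  option S: E = 64.13 GPa, ρ = 2240 kg/m³, cost = 6.393 $/kg
  option Y: M = 17.7 MN·m per $
  option S: M = 4.48 MN·m per $
  option C: M = 2.25 MN·m per $
  option R: M = 0.806 MN·m per $
  option Z: M = 0.537 MN·m per $
Highest index: option Y.

option Y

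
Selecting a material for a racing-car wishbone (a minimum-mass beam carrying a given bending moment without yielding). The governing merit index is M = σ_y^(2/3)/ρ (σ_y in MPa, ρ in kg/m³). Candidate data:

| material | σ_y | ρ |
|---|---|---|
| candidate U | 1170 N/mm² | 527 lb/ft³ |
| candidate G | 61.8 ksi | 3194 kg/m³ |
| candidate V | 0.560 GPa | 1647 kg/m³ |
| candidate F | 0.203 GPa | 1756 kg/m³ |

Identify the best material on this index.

candidate V

Convert each candidate to consistent units, then evaluate M:
  candidate U: σ_y = 1170 MPa, ρ = 8442 kg/m³
  candidate G: σ_y = 426.1 MPa, ρ = 3194 kg/m³
  candidate V: σ_y = 560.0 MPa, ρ = 1647 kg/m³
  candidate F: σ_y = 203.0 MPa, ρ = 1756 kg/m³
  candidate V: M = 41.3×10⁻³
  candidate F: M = 19.7×10⁻³
  candidate G: M = 17.7×10⁻³
  candidate U: M = 13.2×10⁻³
Candidate V has the largest M.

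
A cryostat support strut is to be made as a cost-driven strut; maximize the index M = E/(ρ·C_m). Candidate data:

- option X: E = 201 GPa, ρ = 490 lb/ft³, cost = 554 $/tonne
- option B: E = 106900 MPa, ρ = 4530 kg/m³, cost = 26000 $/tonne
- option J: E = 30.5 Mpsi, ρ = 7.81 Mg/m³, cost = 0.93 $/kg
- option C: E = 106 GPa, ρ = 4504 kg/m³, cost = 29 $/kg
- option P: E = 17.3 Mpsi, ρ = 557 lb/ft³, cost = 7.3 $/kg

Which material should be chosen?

option X

In SI units:
  option X: E = 201.0 GPa, ρ = 7849 kg/m³, cost = 0.5540 $/kg
  option B: E = 106.9 GPa, ρ = 4530 kg/m³, cost = 26.00 $/kg
  option J: E = 210.3 GPa, ρ = 7810 kg/m³, cost = 0.9300 $/kg
  option C: E = 106.0 GPa, ρ = 4504 kg/m³, cost = 29.00 $/kg
  option P: E = 119.3 GPa, ρ = 8922 kg/m³, cost = 7.300 $/kg
  option X: M = 46.2 MN·m per $
  option J: M = 29.0 MN·m per $
  option P: M = 1.83 MN·m per $
  option B: M = 0.908 MN·m per $
  option C: M = 0.812 MN·m per $
Option X has the largest M.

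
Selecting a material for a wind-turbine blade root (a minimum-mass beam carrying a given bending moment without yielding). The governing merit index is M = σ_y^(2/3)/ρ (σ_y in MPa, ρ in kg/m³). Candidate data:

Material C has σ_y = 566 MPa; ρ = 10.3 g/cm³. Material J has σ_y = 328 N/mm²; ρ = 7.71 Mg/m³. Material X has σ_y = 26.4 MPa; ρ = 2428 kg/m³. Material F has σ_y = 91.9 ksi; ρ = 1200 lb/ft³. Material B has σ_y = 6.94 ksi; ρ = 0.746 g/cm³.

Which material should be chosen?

After converting to SI:
  material C: σ_y = 566.0 MPa, ρ = 10300 kg/m³
  material J: σ_y = 328.0 MPa, ρ = 7710 kg/m³
  material X: σ_y = 26.40 MPa, ρ = 2428 kg/m³
  material F: σ_y = 633.6 MPa, ρ = 19220 kg/m³
  material B: σ_y = 47.85 MPa, ρ = 746.0 kg/m³
  material B: M = 17.7×10⁻³
  material C: M = 6.64×10⁻³
  material J: M = 6.17×10⁻³
  material F: M = 3.84×10⁻³
  material X: M = 3.65×10⁻³
Material B ranks first.

material B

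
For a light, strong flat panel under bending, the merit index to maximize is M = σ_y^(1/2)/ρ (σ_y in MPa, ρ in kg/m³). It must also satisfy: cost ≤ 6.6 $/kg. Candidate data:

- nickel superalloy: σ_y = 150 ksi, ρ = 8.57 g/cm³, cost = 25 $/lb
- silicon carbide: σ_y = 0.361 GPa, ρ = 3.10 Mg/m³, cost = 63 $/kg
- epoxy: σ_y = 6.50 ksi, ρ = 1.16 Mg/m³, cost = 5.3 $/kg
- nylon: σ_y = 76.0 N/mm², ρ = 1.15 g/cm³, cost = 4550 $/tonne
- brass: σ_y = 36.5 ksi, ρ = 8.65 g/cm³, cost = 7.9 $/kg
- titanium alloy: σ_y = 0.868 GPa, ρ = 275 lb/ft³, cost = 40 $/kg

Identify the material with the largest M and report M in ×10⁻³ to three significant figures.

Screen on constraints: cost ≤ 6.6 $/kg. Survivors: epoxy, nylon.
In SI units:
  epoxy: σ_y = 44.82 MPa, ρ = 1160 kg/m³
  nylon: σ_y = 76.00 MPa, ρ = 1150 kg/m³
  nylon: M = 7.58×10⁻³
  epoxy: M = 5.77×10⁻³
Nylon has the largest M.

nylon, M = 7.58×10⁻³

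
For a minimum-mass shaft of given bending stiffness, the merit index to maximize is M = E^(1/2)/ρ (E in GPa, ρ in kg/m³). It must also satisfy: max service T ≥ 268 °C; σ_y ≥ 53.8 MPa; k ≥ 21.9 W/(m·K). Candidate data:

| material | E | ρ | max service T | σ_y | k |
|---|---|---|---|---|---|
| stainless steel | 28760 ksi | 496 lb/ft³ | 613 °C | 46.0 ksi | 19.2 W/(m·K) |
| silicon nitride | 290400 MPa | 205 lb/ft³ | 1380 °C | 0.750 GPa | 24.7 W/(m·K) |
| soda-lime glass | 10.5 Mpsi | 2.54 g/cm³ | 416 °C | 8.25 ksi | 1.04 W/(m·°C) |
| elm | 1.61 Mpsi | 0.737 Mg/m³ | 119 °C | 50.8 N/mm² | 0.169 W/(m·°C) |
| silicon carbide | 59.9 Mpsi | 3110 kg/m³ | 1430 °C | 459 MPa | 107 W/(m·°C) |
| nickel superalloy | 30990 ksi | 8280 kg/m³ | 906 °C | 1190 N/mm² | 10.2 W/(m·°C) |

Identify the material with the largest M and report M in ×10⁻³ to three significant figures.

silicon carbide, M = 6.53×10⁻³

Screen on constraints: max service T ≥ 268 °C; σ_y ≥ 53.8 MPa; k ≥ 21.9 W/(m·K). Survivors: silicon nitride, silicon carbide.
Normalizing units and computing the index:
  silicon nitride: E = 290.4 GPa, ρ = 3284 kg/m³
  silicon carbide: E = 413.0 GPa, ρ = 3110 kg/m³
  silicon carbide: M = 6.53×10⁻³
  silicon nitride: M = 5.19×10⁻³
The maximum is for silicon carbide.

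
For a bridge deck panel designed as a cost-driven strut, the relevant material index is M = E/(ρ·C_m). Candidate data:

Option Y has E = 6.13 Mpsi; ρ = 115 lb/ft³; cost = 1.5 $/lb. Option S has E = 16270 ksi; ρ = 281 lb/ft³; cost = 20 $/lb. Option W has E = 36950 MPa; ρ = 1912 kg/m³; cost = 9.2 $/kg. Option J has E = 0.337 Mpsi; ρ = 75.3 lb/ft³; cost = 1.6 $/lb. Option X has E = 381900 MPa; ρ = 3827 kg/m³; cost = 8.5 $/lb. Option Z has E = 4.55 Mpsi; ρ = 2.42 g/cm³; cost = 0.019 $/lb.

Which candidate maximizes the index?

After converting to SI:
  option Y: E = 42.26 GPa, ρ = 1842 kg/m³, cost = 3.307 $/kg
  option S: E = 112.2 GPa, ρ = 4501 kg/m³, cost = 44.09 $/kg
  option W: E = 36.95 GPa, ρ = 1912 kg/m³, cost = 9.200 $/kg
  option J: E = 2.324 GPa, ρ = 1206 kg/m³, cost = 3.527 $/kg
  option X: E = 381.9 GPa, ρ = 3827 kg/m³, cost = 18.74 $/kg
  option Z: E = 31.37 GPa, ρ = 2420 kg/m³, cost = 0.04189 $/kg
  option Z: M = 309 MN·m per $
  option Y: M = 6.94 MN·m per $
  option X: M = 5.33 MN·m per $
  option W: M = 2.10 MN·m per $
  option S: M = 0.565 MN·m per $
  option J: M = 0.546 MN·m per $
Highest index: option Z.

option Z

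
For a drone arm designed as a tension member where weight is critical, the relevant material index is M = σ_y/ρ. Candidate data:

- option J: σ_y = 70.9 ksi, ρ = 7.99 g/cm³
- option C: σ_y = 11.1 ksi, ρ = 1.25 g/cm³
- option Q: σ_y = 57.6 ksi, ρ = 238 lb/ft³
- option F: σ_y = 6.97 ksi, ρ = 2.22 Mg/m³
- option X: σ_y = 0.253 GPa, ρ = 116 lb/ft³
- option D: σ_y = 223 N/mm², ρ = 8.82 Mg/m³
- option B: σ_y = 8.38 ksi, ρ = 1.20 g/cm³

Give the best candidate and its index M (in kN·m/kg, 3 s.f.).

Normalizing units and computing the index:
  option J: σ_y = 488.8 MPa, ρ = 7990 kg/m³
  option C: σ_y = 76.53 MPa, ρ = 1250 kg/m³
  option Q: σ_y = 397.1 MPa, ρ = 3812 kg/m³
  option F: σ_y = 48.06 MPa, ρ = 2220 kg/m³
  option X: σ_y = 253.0 MPa, ρ = 1858 kg/m³
  option D: σ_y = 223.0 MPa, ρ = 8820 kg/m³
  option B: σ_y = 57.78 MPa, ρ = 1200 kg/m³
  option X: M = 136 kN·m/kg
  option Q: M = 104 kN·m/kg
  option C: M = 61.2 kN·m/kg
  option J: M = 61.2 kN·m/kg
  option B: M = 48.1 kN·m/kg
  option D: M = 25.3 kN·m/kg
  option F: M = 21.6 kN·m/kg
Highest index: option X.

option X, M = 136 kN·m/kg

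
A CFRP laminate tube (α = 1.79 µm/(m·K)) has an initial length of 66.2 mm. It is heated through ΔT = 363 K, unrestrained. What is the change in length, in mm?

ΔL = α·L₀·ΔT = 1.79×10⁻⁶ × 66.2 mm × 363.0 K = 0.0430 mm.

0.0430 mm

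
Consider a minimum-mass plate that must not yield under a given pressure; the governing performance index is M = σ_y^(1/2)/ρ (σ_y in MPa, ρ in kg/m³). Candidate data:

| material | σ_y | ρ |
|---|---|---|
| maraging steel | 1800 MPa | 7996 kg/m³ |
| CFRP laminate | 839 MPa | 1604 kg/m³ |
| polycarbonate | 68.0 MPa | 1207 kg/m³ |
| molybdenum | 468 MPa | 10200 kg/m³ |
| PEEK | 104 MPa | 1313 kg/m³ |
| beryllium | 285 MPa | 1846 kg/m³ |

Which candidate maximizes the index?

CFRP laminate

Computing M directly (units already consistent):
  CFRP laminate: M = 18.1×10⁻³
  beryllium: M = 9.15×10⁻³
  PEEK: M = 7.77×10⁻³
  polycarbonate: M = 6.83×10⁻³
  maraging steel: M = 5.31×10⁻³
  molybdenum: M = 2.12×10⁻³
CFRP laminate has the largest M.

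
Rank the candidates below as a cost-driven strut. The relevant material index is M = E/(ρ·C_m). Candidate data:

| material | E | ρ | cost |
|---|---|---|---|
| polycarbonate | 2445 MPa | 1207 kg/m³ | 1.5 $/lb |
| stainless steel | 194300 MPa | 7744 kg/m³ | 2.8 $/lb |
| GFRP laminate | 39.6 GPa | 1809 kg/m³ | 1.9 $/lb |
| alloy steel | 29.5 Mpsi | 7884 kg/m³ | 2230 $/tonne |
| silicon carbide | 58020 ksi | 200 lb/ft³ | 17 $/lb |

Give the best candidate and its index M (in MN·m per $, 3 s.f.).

alloy steel, M = 11.6 MN·m per $

Convert each candidate to consistent units, then evaluate M:
  polycarbonate: E = 2.445 GPa, ρ = 1207 kg/m³, cost = 3.307 $/kg
  stainless steel: E = 194.3 GPa, ρ = 7744 kg/m³, cost = 6.173 $/kg
  GFRP laminate: E = 39.60 GPa, ρ = 1809 kg/m³, cost = 4.189 $/kg
  alloy steel: E = 203.4 GPa, ρ = 7884 kg/m³, cost = 2.230 $/kg
  silicon carbide: E = 400.0 GPa, ρ = 3204 kg/m³, cost = 37.48 $/kg
  alloy steel: M = 11.6 MN·m per $
  GFRP laminate: M = 5.23 MN·m per $
  stainless steel: M = 4.06 MN·m per $
  silicon carbide: M = 3.33 MN·m per $
  polycarbonate: M = 0.613 MN·m per $
Alloy steel has the largest M.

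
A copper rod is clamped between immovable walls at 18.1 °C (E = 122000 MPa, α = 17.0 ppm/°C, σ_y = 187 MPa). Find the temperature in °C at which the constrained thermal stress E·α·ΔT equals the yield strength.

E = 122000 MPa = 122.0 GPa.
E·α·ΔT = 187.0 MPa ⇒ ΔT = 187.0 / (122.0×10³ × 17.0×10⁻⁶) = 90.16 K.
T = 18.1 + 90.16 = 108.3 °C.

108 °C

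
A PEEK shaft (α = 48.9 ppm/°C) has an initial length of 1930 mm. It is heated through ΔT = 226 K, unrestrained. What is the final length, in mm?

ΔL = α·L₀·ΔT = 48.9×10⁻⁶ × 1930 mm × 226.0 K = 21.3 mm.
L = L₀ + ΔL = 1930 + 21.3 = 1951.3 mm.

1951.3 mm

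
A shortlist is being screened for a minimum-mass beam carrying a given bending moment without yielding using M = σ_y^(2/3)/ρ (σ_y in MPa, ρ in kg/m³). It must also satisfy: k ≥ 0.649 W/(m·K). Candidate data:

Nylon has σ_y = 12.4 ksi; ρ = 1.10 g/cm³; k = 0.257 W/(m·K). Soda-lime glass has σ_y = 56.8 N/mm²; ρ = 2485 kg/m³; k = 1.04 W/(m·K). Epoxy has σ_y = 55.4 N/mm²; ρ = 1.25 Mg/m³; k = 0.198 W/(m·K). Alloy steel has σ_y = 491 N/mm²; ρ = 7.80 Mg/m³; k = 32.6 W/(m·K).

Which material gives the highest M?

Screen on constraints: k ≥ 0.649 W/(m·K). Survivors: soda-lime glass, alloy steel.
Normalizing units and computing the index:
  soda-lime glass: σ_y = 56.80 MPa, ρ = 2485 kg/m³
  alloy steel: σ_y = 491.0 MPa, ρ = 7800 kg/m³
  alloy steel: M = 7.98×10⁻³
  soda-lime glass: M = 5.95×10⁻³
Highest index: alloy steel.

alloy steel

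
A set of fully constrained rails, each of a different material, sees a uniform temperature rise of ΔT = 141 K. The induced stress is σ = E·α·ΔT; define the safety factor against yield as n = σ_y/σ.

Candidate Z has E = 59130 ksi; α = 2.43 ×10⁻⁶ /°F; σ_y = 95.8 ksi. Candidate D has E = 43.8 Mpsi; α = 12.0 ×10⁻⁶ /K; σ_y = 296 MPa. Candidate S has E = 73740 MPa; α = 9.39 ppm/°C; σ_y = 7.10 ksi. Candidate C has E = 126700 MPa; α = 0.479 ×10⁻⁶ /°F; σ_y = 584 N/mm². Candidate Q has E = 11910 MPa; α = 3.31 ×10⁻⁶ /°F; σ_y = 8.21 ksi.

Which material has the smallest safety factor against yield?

candidate S

Converting E to GPa, α to ×10⁻⁶/K, σ_y to MPa, then σ and n for each:
  candidate Z: E = 407.7, α = 4.37, σ_y = 660.5 → σ = 251 MPa, n = 2.63
  candidate D: E = 302.0, α = 12.0, σ_y = 296.0 → σ = 511 MPa, n = 0.579
  candidate S: E = 73.74, α = 9.39, σ_y = 48.95 → σ = 97.6 MPa, n = 0.501
  candidate C: E = 126.7, α = 0.862, σ_y = 584.0 → σ = 15.4 MPa, n = 37.9
  candidate Q: E = 11.91, α = 5.96, σ_y = 56.61 → σ = 10.0 MPa, n = 5.66
The minimum is candidate S at n = 0.501.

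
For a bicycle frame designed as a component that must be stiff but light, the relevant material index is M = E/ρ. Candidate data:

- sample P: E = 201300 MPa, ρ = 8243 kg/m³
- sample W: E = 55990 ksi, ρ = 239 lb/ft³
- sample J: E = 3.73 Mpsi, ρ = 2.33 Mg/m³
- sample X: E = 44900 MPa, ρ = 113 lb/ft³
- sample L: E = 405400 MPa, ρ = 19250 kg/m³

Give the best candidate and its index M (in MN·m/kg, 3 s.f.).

In SI units:
  sample P: E = 201.3 GPa, ρ = 8243 kg/m³
  sample W: E = 386.0 GPa, ρ = 3828 kg/m³
  sample J: E = 25.72 GPa, ρ = 2330 kg/m³
  sample X: E = 44.90 GPa, ρ = 1810 kg/m³
  sample L: E = 405.4 GPa, ρ = 19250 kg/m³
  sample W: M = 101 MN·m/kg
  sample X: M = 24.8 MN·m/kg
  sample P: M = 24.4 MN·m/kg
  sample L: M = 21.1 MN·m/kg
  sample J: M = 11.0 MN·m/kg
Sample W has the largest M.

sample W, M = 101 MN·m/kg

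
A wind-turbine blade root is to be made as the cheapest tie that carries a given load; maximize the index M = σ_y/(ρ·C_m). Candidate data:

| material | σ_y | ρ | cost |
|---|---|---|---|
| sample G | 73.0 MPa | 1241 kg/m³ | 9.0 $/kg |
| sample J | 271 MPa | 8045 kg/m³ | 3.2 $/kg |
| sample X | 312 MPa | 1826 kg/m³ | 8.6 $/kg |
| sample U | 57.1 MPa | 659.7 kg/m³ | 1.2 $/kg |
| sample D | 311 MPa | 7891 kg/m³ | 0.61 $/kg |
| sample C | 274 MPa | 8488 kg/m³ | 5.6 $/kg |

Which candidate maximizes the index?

sample U

Computing M directly (units already consistent):
  sample U: M = 72.1 kN·m per $
  sample D: M = 64.6 kN·m per $
  sample X: M = 19.9 kN·m per $
  sample J: M = 10.5 kN·m per $
  sample G: M = 6.54 kN·m per $
  sample C: M = 5.76 kN·m per $
The maximum is for sample U.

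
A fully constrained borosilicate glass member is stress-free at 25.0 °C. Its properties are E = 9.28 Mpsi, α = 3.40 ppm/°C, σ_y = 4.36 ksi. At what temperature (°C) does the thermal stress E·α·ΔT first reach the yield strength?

E = 9.28 Mpsi = 63.98 GPa.
σ_y = 4.36 ksi = 30.06 MPa.
E·α·ΔT = 30.06 MPa ⇒ ΔT = 30.06 / (63.98×10³ × 3.40×10⁻⁶) = 138.2 K.
T = 25.0 + 138.2 = 163.2 °C.

163 °C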